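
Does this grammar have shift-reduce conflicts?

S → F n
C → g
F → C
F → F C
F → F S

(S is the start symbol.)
Augment with S' → S and build the canonical LR(0) collection (I0 = CLOSURE({[S' → . S]}), then GOTO on every symbol after a dot until no new states appear). It has 8 states:
  I0: { [C → . g], [F → . C], [F → . F C], [F → . F S], [S → . F n], [S' → . S] }  — shift
  I1: { [F → C .] }  — reduce
  I2: { [C → . g], [F → . C], [F → . F C], [F → . F S], [F → F . C], [F → F . S], [S → . F n], [S → F . n] }  — shift
  I3: { [S' → S .] }  — accept
  I4: { [C → g .] }  — reduce
  I5: { [F → C .], [F → F C .] }  — 2 reduces
  I6: { [F → F S .] }  — reduce
  I7: { [S → F n .] }  — reduce

No state contains both a complete item and a shift item.

Answer: No shift-reduce conflicts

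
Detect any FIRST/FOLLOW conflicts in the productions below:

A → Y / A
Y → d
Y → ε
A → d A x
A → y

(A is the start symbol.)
Nullable non-terminals: Y.

Y: nullable alternative(s) Y → ε; FOLLOW(Y) = { '/' }
  Y → d: FIRST \ {ε} = { 'd' } — disjoint from FOLLOW(Y)
  Y → ε: FIRST \ {ε} = { } — this is the only nullable alternative, skip

A has no nullable alternative, so no FIRST/FOLLOW check is needed there.

No FIRST/FOLLOW conflicts found.

Answer: No FIRST/FOLLOW conflicts.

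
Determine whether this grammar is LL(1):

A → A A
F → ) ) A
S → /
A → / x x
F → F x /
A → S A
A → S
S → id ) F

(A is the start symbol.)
Relevant sets:
  FIRST(A) = { '/', 'id' }
  FIRST(S) = { '/', 'id' }
  FIRST(F) = { ')' }

For A:
  PREDICT(A → A A) = { '/', 'id' }
  PREDICT(A → '/' x x) = { '/' }
  PREDICT(A → S A) = { '/', 'id' }
  PREDICT(A → S) = { '/', 'id' }
For F:
  PREDICT(F → ')' ')' A) = { ')' }
  PREDICT(F → F x '/') = { ')' }
For S:
  PREDICT(S → '/') = { '/' }
  PREDICT(S → id ')' F) = { 'id' }

Conflict found: Predict set conflict for A: { '/' }
The grammar is NOT LL(1).

Answer: No. Predict set conflict for A: { '/' }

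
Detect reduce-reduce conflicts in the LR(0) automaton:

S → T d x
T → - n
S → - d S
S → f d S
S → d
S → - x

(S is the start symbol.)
No reduce-reduce conflicts

A reduce-reduce conflict occurs when an LR(0) state has two complete items [A → α .] and [B → β .] — both call for a reduction, and with no lookahead the parser cannot choose between them.

Augment with S' → S and build the canonical LR(0) collection (I0 = CLOSURE({[S' → . S]}), then GOTO on every symbol after a dot until no new states appear). It has 14 states:
  I0: { [S → . - d S], [S → . - x], [S → . T d x], [S → . d], [S → . f d S], [S' → . S], [T → . - n] }  — shift
  I1: { [S → - . d S], [S → - . x], [T → - . n] }  — shift
  I2: { [S' → S .] }  — accept
  I3: { [S → T . d x] }  — shift
  I4: { [S → d .] }  — reduce
  I5: { [S → f . d S] }  — shift
  I6: { [S → . - d S], [S → . - x], [S → . T d x], [S → . d], [S → . f d S], [S → f d . S], [T → . - n] }  — shift
  I7: { [S → f d S .] }  — reduce
  I8: { [S → T d . x] }  — shift
  I9: { [S → T d x .] }  — reduce
  I10: { [S → - d . S], [S → . - d S], [S → . - x], [S → . T d x], [S → . d], [S → . f d S], [T → . - n] }  — shift
  I11: { [T → - n .] }  — reduce
  I12: { [S → - x .] }  — reduce
  I13: { [S → - d S .] }  — reduce

No state contains more than one complete item.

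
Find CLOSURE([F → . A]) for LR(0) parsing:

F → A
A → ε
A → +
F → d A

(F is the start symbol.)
Start with: [F → . A]
  [F → . A] has the dot before A: add [A → .], [A → . +]
No further items can be added.

CLOSURE = { [A → . +], [A → .], [F → . A] }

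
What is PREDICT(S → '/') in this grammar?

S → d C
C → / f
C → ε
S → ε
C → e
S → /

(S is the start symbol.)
PREDICT(S → '/') = (FIRST(RHS) \ {ε}) ∪ (FOLLOW(S) if ε ∈ FIRST(RHS), i.e. RHS ⇒* ε)
FIRST('/') = { '/' }
ε ∉ FIRST('/'), so FOLLOW(S) is not added.
PREDICT(S → '/') = { '/' }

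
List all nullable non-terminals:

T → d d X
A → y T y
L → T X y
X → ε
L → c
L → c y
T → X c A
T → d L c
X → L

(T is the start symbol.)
{ 'X' }

A non-terminal is nullable if it can derive ε (the empty string): either it has an ε-production, or it has a production whose right-hand side consists entirely of nullable non-terminals.

ε-productions: X → ε
So X is immediately nullable.
No further non-terminal can be added: every production for the remaining non-terminals contains a terminal or a non-nullable non-terminal.
Nullable = { 'X' }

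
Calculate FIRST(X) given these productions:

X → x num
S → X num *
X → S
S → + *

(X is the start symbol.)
To compute FIRST(X), examine every production with X on the left-hand side, reading each right-hand side left to right until a non-nullable symbol is reached.

FIRST sets of the other non-terminals involved (by the same procedure, iterated to a fixed point):
  FIRST(S) = { '+', 'x' }

From X → x num:
  - x is a terminal: add 'x' and stop
From X → S:
  - S is a non-terminal: add FIRST(S) \ {ε} = { '+', 'x' }
    S is not nullable, so stop

Collecting: FIRST(X) = { '+', 'x' }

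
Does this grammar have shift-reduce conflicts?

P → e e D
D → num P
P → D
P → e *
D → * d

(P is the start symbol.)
A shift-reduce conflict occurs when an LR(0) state has both:
  - a complete (reduce) item [A → α .] (dot at the end), and
  - a shift item [B → β . c γ] (dot before a terminal).

Augment with P' → P and build the canonical LR(0) collection (I0 = CLOSURE({[P' → . P]}), then GOTO on every symbol after a dot until no new states appear). It has 11 states:
  I0: { [D → . * d], [D → . num P], [P → . D], [P → . e *], [P → . e e D], [P' → . P] }  — shift
  I1: { [D → * . d] }  — shift
  I2: { [P → D .] }  — reduce
  I3: { [P' → P .] }  — accept
  I4: { [P → e . *], [P → e . e D] }  — shift
  I5: { [D → . * d], [D → . num P], [D → num . P], [P → . D], [P → . e *], [P → . e e D] }  — shift
  I6: { [D → num P .] }  — reduce
  I7: { [P → e * .] }  — reduce
  I8: { [D → . * d], [D → . num P], [P → e e . D] }  — shift
  I9: { [P → e e D .] }  — reduce
  I10: { [D → * d .] }  — reduce

No state contains both a complete item and a shift item.

Answer: No shift-reduce conflicts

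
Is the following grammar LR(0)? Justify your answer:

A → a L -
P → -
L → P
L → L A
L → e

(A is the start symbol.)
A grammar is LR(0) if no state in the canonical LR(0) collection has:
  - both a shift item (dot before a terminal) and a complete item (shift-reduce conflict), or
  - two or more complete items (reduce-reduce conflict; the accept item [A' → A .] counts as a complete item here).

Augment with A' → A and build the canonical LR(0) collection (I0 = CLOSURE({[A' → . A]}), then GOTO on every symbol after a dot until no new states appear). It has 9 states:
  I0: { [A → . a L -], [A' → . A] }  — shift
  I1: { [A' → A .] }  — accept
  I2: { [A → a . L -], [L → . L A], [L → . P], [L → . e], [P → . -] }  — shift
  I3: { [P → - .] }  — reduce
  I4: { [A → . a L -], [A → a L . -], [L → L . A] }  — shift
  I5: { [L → P .] }  — reduce
  I6: { [L → e .] }  — reduce
  I7: { [A → a L - .] }  — reduce
  I8: { [L → L A .] }  — reduce

Every state is either a pure shift/goto state or contains exactly one complete item and nothing to shift — no conflicts. The grammar is LR(0).

Answer: Yes, the grammar is LR(0)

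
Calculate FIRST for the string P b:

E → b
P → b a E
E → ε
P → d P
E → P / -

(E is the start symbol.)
{ 'b', 'd' }

FIRST sets of the non-terminals involved (from the grammar, by fixed-point iteration):
  FIRST(P) = { 'b', 'd' }

To compute FIRST(P b), process the symbols left to right:
Symbol P is a non-terminal. Add FIRST(P) \ {ε} = { 'b', 'd' }
P is not nullable (ε ∉ FIRST(P)), so stop here.
FIRST(P b) = { 'b', 'd' }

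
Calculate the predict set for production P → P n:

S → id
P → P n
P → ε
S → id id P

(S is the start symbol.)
{ 'n' }

PREDICT(P → P n) = (FIRST(RHS) \ {ε}) ∪ (FOLLOW(P) if ε ∈ FIRST(RHS), i.e. RHS ⇒* ε)
FIRST(P) = { 'n', ε }
FIRST(P n) = { 'n' }
ε ∉ FIRST(P n), so FOLLOW(P) is not added.
PREDICT(P → P n) = { 'n' }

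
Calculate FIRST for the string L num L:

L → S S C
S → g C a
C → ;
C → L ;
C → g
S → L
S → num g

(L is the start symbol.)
FIRST sets of the non-terminals involved (from the grammar, by fixed-point iteration):
  FIRST(L) = { 'g', 'num' }

To compute FIRST(L num L), process the symbols left to right:
Symbol L is a non-terminal. Add FIRST(L) \ {ε} = { 'g', 'num' }
L is not nullable (ε ∉ FIRST(L)), so stop here.
FIRST(L num L) = { 'g', 'num' }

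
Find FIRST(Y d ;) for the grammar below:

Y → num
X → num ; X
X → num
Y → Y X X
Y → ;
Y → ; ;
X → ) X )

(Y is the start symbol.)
FIRST sets of the non-terminals involved (from the grammar, by fixed-point iteration):
  FIRST(Y) = { ';', 'num' }

To compute FIRST(Y d ;), process the symbols left to right:
Symbol Y is a non-terminal. Add FIRST(Y) \ {ε} = { ';', 'num' }
Y is not nullable (ε ∉ FIRST(Y)), so stop here.
FIRST(Y d ;) = { ';', 'num' }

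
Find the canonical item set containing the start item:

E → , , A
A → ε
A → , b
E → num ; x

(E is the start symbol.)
First, augment the grammar with E' → E
I₀ = CLOSURE({ [E' → . E] }):
  [E' → . E] has the dot before E: add [E → . , , A], [E → . num ; x]
No further items can be added.

I₀ = { [E → . , , A], [E → . num ; x], [E' → . E] }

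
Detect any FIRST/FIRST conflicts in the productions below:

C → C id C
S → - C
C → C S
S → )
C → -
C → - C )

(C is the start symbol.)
Yes. C → C id C / C → C S on { '-' }; C → C id C / C → '-' on { '-' }; C → C id C / C → '-' C ')' on { '-' }; C → C S / C → '-' on { '-' }; C → C S / C → '-' C ')' on { '-' }; C → '-' / C → '-' C ')' on { '-' }

FIRST sets of the non-terminals at (or reachable through a nullable prefix from) the front of some alternative:
  FIRST(C) = { '-' }

Productions for C:
  C → C id C: FIRST = { '-' }
  C → C S: FIRST = { '-' }
  C → -: FIRST = { '-' }
  C → - C ): FIRST = { '-' }
Productions for S:
  S → - C: FIRST = { '-' }
  S → ): FIRST = { ')' }

Conflict for C: C → C id C and C → C S
  Overlap: { '-' }
Conflict for C: C → C id C and C → -
  Overlap: { '-' }
Conflict for C: C → C id C and C → - C )
  Overlap: { '-' }
Conflict for C: C → C S and C → -
  Overlap: { '-' }
Conflict for C: C → C S and C → - C )
  Overlap: { '-' }
Conflict for C: C → - and C → - C )
  Overlap: { '-' }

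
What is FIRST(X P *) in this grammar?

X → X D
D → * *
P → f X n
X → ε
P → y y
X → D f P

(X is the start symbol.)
{ '*', 'f', 'y' }

FIRST sets of the non-terminals involved (from the grammar, by fixed-point iteration):
  FIRST(X) = { '*', ε }
  FIRST(P) = { 'f', 'y' }

To compute FIRST(X P *), process the symbols left to right:
Symbol X is a non-terminal. Add FIRST(X) \ {ε} = { '*' }
X is nullable (ε ∈ FIRST(X)), continue to the next symbol.
Symbol P is a non-terminal. Add FIRST(P) \ {ε} = { 'f', 'y' }
P is not nullable (ε ∉ FIRST(P)), so stop here.
FIRST(X P *) = { '*', 'f', 'y' }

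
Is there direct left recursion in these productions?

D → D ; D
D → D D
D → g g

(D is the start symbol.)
Direct left recursion occurs when N → N α for some non-terminal N (the right-hand side begins with the left-hand side itself).

D → D ; D: LEFT RECURSIVE (starts with D)
D → D D: LEFT RECURSIVE (starts with D)
D → g g: starts with g

The grammar has direct left recursion on: D.

Answer: Yes, D is left-recursive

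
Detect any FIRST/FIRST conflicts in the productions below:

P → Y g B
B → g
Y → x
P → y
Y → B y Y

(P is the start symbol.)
A FIRST/FIRST conflict occurs when two productions N → α and N → β for the same non-terminal have FIRST(α) ∩ FIRST(β) ≠ ∅ (with ε ∈ FIRST of a nullable right-hand side, so two nullable alternatives also conflict).

FIRST sets of the non-terminals at (or reachable through a nullable prefix from) the front of some alternative:
  FIRST(Y) = { 'g', 'x' }
  FIRST(B) = { 'g' }

Productions for P:
  P → Y g B: FIRST = { 'g', 'x' }
  P → y: FIRST = { 'y' }
Productions for Y:
  Y → x: FIRST = { 'x' }
  Y → B y Y: FIRST = { 'g' }
B has only one production, so no FIRST/FIRST conflict is possible there.

All alternatives of each non-terminal have pairwise disjoint FIRST sets.

Answer: No FIRST/FIRST conflicts.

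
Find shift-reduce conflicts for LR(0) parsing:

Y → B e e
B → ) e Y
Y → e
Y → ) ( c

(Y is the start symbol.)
Augment with Y' → Y and build the canonical LR(0) collection (I0 = CLOSURE({[Y' → . Y]}), then GOTO on every symbol after a dot until no new states appear). It has 11 states:
  I0: { [B → . ) e Y], [Y → . ) ( c], [Y → . B e e], [Y → . e], [Y' → . Y] }  — shift
  I1: { [B → ) . e Y], [Y → ) . ( c] }  — shift
  I2: { [Y → B . e e] }  — shift
  I3: { [Y' → Y .] }  — accept
  I4: { [Y → e .] }  — reduce
  I5: { [Y → B e . e] }  — shift
  I6: { [Y → B e e .] }  — reduce
  I7: { [Y → ) ( . c] }  — shift
  I8: { [B → ) e . Y], [B → . ) e Y], [Y → . ) ( c], [Y → . B e e], [Y → . e] }  — shift
  I9: { [B → ) e Y .] }  — reduce
  I10: { [Y → ) ( c .] }  — reduce

No state contains both a complete item and a shift item.

Answer: No shift-reduce conflicts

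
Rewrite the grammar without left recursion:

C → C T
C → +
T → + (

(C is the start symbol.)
C → + C'
C' → T C'
C' → ε
T → + (

C is directly left-recursive. The standard transformation for
  A → A α₁ | ... | A α_m | β₁ | ... | β_n
is
  A  → β₁ A' | ... | β_n A'
  A' → α₁ A' | ... | α_m A' | ε

C → + becomes C → + C'
C → C T becomes C' → T C'
Add C' → ε

Productions for other non-terminals are unchanged:
  T → + (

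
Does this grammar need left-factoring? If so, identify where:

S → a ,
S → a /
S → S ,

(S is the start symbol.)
Yes, S has productions with common prefix 'a'

Left-factoring is needed when two productions for the same non-terminal
share a common prefix on the right-hand side.

Productions for S:
  S → a ,
  S → a /
  S → S ,

Found common prefix 'a' in productions for S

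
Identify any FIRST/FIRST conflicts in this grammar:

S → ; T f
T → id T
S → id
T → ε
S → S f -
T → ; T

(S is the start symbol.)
FIRST sets of the non-terminals at (or reachable through a nullable prefix from) the front of some alternative:
  FIRST(S) = { ';', 'id' }

Productions for S:
  S → ; T f: FIRST = { ';' }
  S → id: FIRST = { 'id' }
  S → S f -: FIRST = { ';', 'id' }
Productions for T:
  T → id T: FIRST = { 'id' }
  T → ε: FIRST = { ε }
  T → ; T: FIRST = { ';' }

Conflict for S: S → ; T f and S → S f -
  Overlap: { ';' }
Conflict for S: S → id and S → S f -
  Overlap: { 'id' }

Answer: Yes. S → ';' T f / S → S f '-' on { ';' }; S → id / S → S f '-' on { 'id' }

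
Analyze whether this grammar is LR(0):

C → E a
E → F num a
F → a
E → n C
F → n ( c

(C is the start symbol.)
Yes, the grammar is LR(0)

Augment with C' → C and build the canonical LR(0) collection (I0 = CLOSURE({[C' → . C]}), then GOTO on every symbol after a dot until no new states appear). It has 12 states:
  I0: { [C → . E a], [C' → . C], [E → . F num a], [E → . n C], [F → . a], [F → . n ( c] }  — shift
  I1: { [C' → C .] }  — accept
  I2: { [C → E . a] }  — shift
  I3: { [E → F . num a] }  — shift
  I4: { [F → a .] }  — reduce
  I5: { [C → . E a], [E → . F num a], [E → . n C], [E → n . C], [F → . a], [F → . n ( c], [F → n . ( c] }  — shift
  I6: { [F → n ( . c] }  — shift
  I7: { [E → n C .] }  — reduce
  I8: { [F → n ( c .] }  — reduce
  I9: { [E → F num . a] }  — shift
  I10: { [E → F num a .] }  — reduce
  I11: { [C → E a .] }  — reduce

Every state is either a pure shift/goto state or contains exactly one complete item and nothing to shift — no conflicts. The grammar is LR(0).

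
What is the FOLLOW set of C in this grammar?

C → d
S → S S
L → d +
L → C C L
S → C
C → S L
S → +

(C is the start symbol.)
To compute FOLLOW(C), find every occurrence of C on a right-hand side N → α C β: add FIRST(β) \ {ε}, and if β is empty or nullable also add FOLLOW(N). Iterate to a fixed point.

C is the start symbol, so $ ∈ FOLLOW(C).
In L → C C L: C is followed by C L, add FIRST(C L) \ {ε} = { '+', 'd' }
In L → C C L: C is followed by L, add FIRST(L) \ {ε} = { '+', 'd' }
In S → C: C is at the end, add FOLLOW(S)

The FOLLOW sets referred to above (computed the same way, to a fixed point):
  FOLLOW(S) = { '+', 'd' }

Taking the union: FOLLOW(C) = { $, '+', 'd' }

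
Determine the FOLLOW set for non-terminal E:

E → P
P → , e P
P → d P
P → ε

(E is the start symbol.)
{ $ }

E is the start symbol, so $ ∈ FOLLOW(E).
E does not occur on any right-hand side.

Taking the union: FOLLOW(E) = { $ }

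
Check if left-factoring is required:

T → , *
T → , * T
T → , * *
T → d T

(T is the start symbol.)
Left-factoring is needed when two productions for the same non-terminal
share a common prefix on the right-hand side.

Productions for T:
  T → , *
  T → , * T
  T → , * *
  T → d T

Found common prefix ', *' in productions for T

Answer: Yes, T has productions with common prefix ', *'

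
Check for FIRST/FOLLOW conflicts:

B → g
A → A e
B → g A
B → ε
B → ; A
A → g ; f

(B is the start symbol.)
No FIRST/FOLLOW conflicts.

A FIRST/FOLLOW conflict occurs when a non-terminal N has a nullable alternative N → β (β ⇒* ε) and another alternative N → α with FIRST(α) ∩ FOLLOW(N) ≠ ∅: on such a lookahead the parser cannot decide between expanding α and letting N vanish via β.

Nullable non-terminals: B.

B: nullable alternative(s) B → ε; FOLLOW(B) = { $ }
  B → g: FIRST \ {ε} = { 'g' } — disjoint from FOLLOW(B)
  B → g A: FIRST \ {ε} = { 'g' } — disjoint from FOLLOW(B)
  B → ε: FIRST \ {ε} = { } — this is the only nullable alternative, skip
  B → ; A: FIRST \ {ε} = { ';' } — disjoint from FOLLOW(B)

A has no nullable alternative, so no FIRST/FOLLOW check is needed there.

No FIRST/FOLLOW conflicts found.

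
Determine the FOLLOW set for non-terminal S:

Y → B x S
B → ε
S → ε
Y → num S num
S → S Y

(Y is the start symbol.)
To compute FOLLOW(S), find every occurrence of S on a right-hand side N → α S β: add FIRST(β) \ {ε}, and if β is empty or nullable also add FOLLOW(N). Iterate to a fixed point.

In Y → B x S: S is at the end, add FOLLOW(Y)
In Y → num S num: S is followed by num, add FIRST(num) \ {ε} = { 'num' }
In S → S Y: S is followed by Y, add FIRST(Y) \ {ε} = { 'num', 'x' }

The FOLLOW sets referred to above (computed the same way, to a fixed point):
  FOLLOW(Y) = { $, 'num', 'x' }

Taking the union: FOLLOW(S) = { $, 'num', 'x' }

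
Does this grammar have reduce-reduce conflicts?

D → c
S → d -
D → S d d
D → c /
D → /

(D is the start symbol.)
No reduce-reduce conflicts

A reduce-reduce conflict occurs when an LR(0) state has two complete items [A → α .] and [B → β .] — both call for a reduction, and with no lookahead the parser cannot choose between them.

Augment with D' → D and build the canonical LR(0) collection (I0 = CLOSURE({[D' → . D]}), then GOTO on every symbol after a dot until no new states appear). It has 10 states:
  I0: { [D → . /], [D → . S d d], [D → . c /], [D → . c], [D' → . D], [S → . d -] }  — shift
  I1: { [D → / .] }  — reduce
  I2: { [D' → D .] }  — accept
  I3: { [D → S . d d] }  — shift
  I4: { [D → c . /], [D → c .] }  — shift, reduce
  I5: { [S → d . -] }  — shift
  I6: { [S → d - .] }  — reduce
  I7: { [D → c / .] }  — reduce
  I8: { [D → S d . d] }  — shift
  I9: { [D → S d d .] }  — reduce

No state contains more than one complete item.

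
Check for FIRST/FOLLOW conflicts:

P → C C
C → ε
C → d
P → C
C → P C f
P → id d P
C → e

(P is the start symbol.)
Yes. P → C C with FOLLOW(P) on { 'd', 'e', 'f', 'id' }; P → C with FOLLOW(P) on { 'd', 'e', 'f', 'id' }; P → id d P with FOLLOW(P) on { 'id' }; C → d with FOLLOW(C) on { 'd' }; C → P C f with FOLLOW(C) on { 'd', 'e', 'f', 'id' }; C → e with FOLLOW(C) on { 'e' }

Nullable non-terminals: C, P.
FIRST sets used below: FIRST(P) = { 'd', 'e', 'f', 'id', ε }, FIRST(C) = { 'd', 'e', 'f', 'id', ε }

C: nullable alternative(s) C → ε; FOLLOW(C) = { $, 'd', 'e', 'f', 'id' }
  C → ε: FIRST \ {ε} = { } — this is the only nullable alternative, skip
  C → d: FIRST \ {ε} = { 'd' } — overlaps FOLLOW(C) on { 'd' }: CONFLICT
  C → P C f: FIRST \ {ε} = { 'd', 'e', 'f', 'id' } — overlaps FOLLOW(C) on { 'd', 'e', 'f', 'id' }: CONFLICT
  C → e: FIRST \ {ε} = { 'e' } — overlaps FOLLOW(C) on { 'e' }: CONFLICT

P: nullable alternative(s) P → C C, P → C; FOLLOW(P) = { $, 'd', 'e', 'f', 'id' }
  P → C C: FIRST \ {ε} = { 'd', 'e', 'f', 'id' } — overlaps FOLLOW(P) on { 'd', 'e', 'f', 'id' }: CONFLICT
  P → C: FIRST \ {ε} = { 'd', 'e', 'f', 'id' } — overlaps FOLLOW(P) on { 'd', 'e', 'f', 'id' }: CONFLICT
  P → id d P: FIRST \ {ε} = { 'id' } — overlaps FOLLOW(P) on { 'id' }: CONFLICT

So the grammar has 6 FIRST/FOLLOW conflicts (marked CONFLICT above).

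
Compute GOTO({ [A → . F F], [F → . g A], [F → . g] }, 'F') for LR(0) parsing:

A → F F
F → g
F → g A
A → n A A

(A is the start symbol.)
GOTO(I, 'F') = CLOSURE({ [A → αX.β] : [A → α.Xβ] ∈ I, X = 'F' })

Items with dot before 'F', with the dot advanced:
  [A → . F F] → [A → F . F]
Closure of the advanced items:
  [A → F . F] has the dot before F: add [F → . g], [F → . g A]

GOTO = { [A → F . F], [F → . g A], [F → . g] }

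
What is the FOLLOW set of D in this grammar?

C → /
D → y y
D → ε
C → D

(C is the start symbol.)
To compute FOLLOW(D), find every occurrence of D on a right-hand side N → α D β: add FIRST(β) \ {ε}, and if β is empty or nullable also add FOLLOW(N). Iterate to a fixed point.

In C → D: D is at the end, add FOLLOW(C)

The FOLLOW sets referred to above (computed the same way, to a fixed point):
  FOLLOW(C) = { $ }

Taking the union: FOLLOW(D) = { $ }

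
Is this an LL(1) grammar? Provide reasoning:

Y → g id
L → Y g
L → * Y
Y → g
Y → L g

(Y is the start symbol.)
No. Predict set conflict for Y: { 'g' }

A grammar is LL(1) if for each non-terminal N with multiple productions, the predict sets of those productions are pairwise disjoint, where PREDICT(N → α) = (FIRST(α) \ {ε}) ∪ (FOLLOW(N) if α ⇒* ε).

Relevant sets:
  FIRST(L) = { '*', 'g' }
  FIRST(Y) = { '*', 'g' }

For Y:
  PREDICT(Y → g id) = { 'g' }
  PREDICT(Y → g) = { 'g' }
  PREDICT(Y → L g) = { '*', 'g' }
For L:
  PREDICT(L → Y g) = { '*', 'g' }
  PREDICT(L → '*' Y) = { '*' }

Conflict found: Predict set conflict for Y: { 'g' }
The grammar is NOT LL(1).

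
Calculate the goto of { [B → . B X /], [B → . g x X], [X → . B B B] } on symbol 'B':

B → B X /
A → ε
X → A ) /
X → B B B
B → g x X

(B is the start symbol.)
{ [A → .], [B → . B X /], [B → . g x X], [B → B . X /], [X → . A ) /], [X → . B B B], [X → B . B B] }

GOTO(I, 'B') = CLOSURE({ [A → αX.β] : [A → α.Xβ] ∈ I, X = 'B' })

Items with dot before 'B', with the dot advanced:
  [B → . B X /] → [B → B . X /]
  [X → . B B B] → [X → B . B B]
Closure of the advanced items:
  [B → B . X /] has the dot before X: add [X → . A ) /], [X → . B B B]
  [X → B . B B] has the dot before B: add [B → . B X /], [B → . g x X]
  [X → . A ) /] has the dot before A: add [A → .]

GOTO = { [A → .], [B → . B X /], [B → . g x X], [B → B . X /], [X → . A ) /], [X → . B B B], [X → B . B B] }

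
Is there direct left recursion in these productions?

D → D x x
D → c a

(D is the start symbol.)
Yes, D is left-recursive

Direct left recursion occurs when N → N α for some non-terminal N (the right-hand side begins with the left-hand side itself).

D → D x x: LEFT RECURSIVE (starts with D)
D → c a: starts with c

The grammar has direct left recursion on: D.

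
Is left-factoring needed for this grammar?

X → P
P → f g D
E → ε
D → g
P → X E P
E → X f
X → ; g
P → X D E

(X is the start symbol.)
Yes, P has productions with common prefix 'X'

Left-factoring is needed when two productions for the same non-terminal
share a common prefix on the right-hand side.

Productions for X:
  X → P
  X → ; g
Productions for P:
  P → f g D
  P → X E P
  P → X D E
Productions for E:
  E → ε
  E → X f

Found common prefix 'X' in productions for P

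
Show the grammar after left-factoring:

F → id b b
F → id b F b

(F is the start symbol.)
F → id b F'
F' → b
F' → F b

Left-factoring transforms A → αβ₁ | αβ₂ into A → αA' and A' → β₁ | β₂
(α is the longest common prefix among the alternatives). Repeat until
no nonterminal has two alternatives with a common prefix.

Round 1: F has alternatives sharing prefix 'id b'. Introduce F': F → id b F'
  Add: F' → b
  Add: F' → F b

No remaining common prefixes — done.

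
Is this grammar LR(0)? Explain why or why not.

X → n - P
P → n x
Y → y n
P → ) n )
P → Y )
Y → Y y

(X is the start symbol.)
Augment with X' → X and build the canonical LR(0) collection (I0 = CLOSURE({[X' → . X]}), then GOTO on every symbol after a dot until no new states appear). It has 15 states:
  I0: { [X → . n - P], [X' → . X] }  — shift
  I1: { [X' → X .] }  — accept
  I2: { [X → n . - P] }  — shift
  I3: { [P → . ) n )], [P → . Y )], [P → . n x], [X → n - . P], [Y → . Y y], [Y → . y n] }  — shift
  I4: { [P → ) . n )] }  — shift
  I5: { [X → n - P .] }  — reduce
  I6: { [P → Y . )], [Y → Y . y] }  — shift
  I7: { [P → n . x] }  — shift
  I8: { [Y → y . n] }  — shift
  I9: { [Y → y n .] }  — reduce
  I10: { [P → n x .] }  — reduce
  I11: { [P → Y ) .] }  — reduce
  I12: { [Y → Y y .] }  — reduce
  I13: { [P → ) n . )] }  — shift
  I14: { [P → ) n ) .] }  — reduce

Every state is either a pure shift/goto state or contains exactly one complete item and nothing to shift — no conflicts. The grammar is LR(0).

Answer: Yes, the grammar is LR(0)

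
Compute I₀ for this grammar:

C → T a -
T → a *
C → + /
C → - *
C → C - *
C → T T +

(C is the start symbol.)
First, augment the grammar with C' → C
I₀ = CLOSURE({ [C' → . C] }):
  [C' → . C] has the dot before C: add [C → . T a -], [C → . + /], [C → . - *], [C → . C - *], [C → . T T +]
  [C → . T a -] has the dot before T: add [T → . a *]
No further items can be added.

I₀ = { [C → . + /], [C → . - *], [C → . C - *], [C → . T T +], [C → . T a -], [C' → . C], [T → . a *] }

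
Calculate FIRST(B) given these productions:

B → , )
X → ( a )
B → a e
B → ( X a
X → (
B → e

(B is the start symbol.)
From B → , ):
  - ',' is a terminal: add ',' and stop
From B → a e:
  - a is a terminal: add 'a' and stop
From B → ( X a:
  - '(' is a terminal: add '(' and stop
From B → e:
  - e is a terminal: add 'e' and stop

Collecting: FIRST(B) = { '(', ',', 'a', 'e' }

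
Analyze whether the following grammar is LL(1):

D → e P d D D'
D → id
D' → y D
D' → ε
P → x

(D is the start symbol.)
No. Predict set conflict for D': { 'y' }

Relevant sets:
  FOLLOW(D') = { $, 'y' }

For D:
  PREDICT(D → e P d D D') = { 'e' }
  PREDICT(D → id) = { 'id' }
For D':
  PREDICT(D' → y D) = { 'y' }
  PREDICT(D' → ε) = { $, 'y' }
P has a single production, so nothing to check there.

Conflict found: Predict set conflict for D': { 'y' }
The grammar is NOT LL(1).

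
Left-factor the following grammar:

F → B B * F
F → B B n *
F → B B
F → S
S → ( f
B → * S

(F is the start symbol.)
Left-factoring transforms A → αβ₁ | αβ₂ into A → αA' and A' → β₁ | β₂
(α is the longest common prefix among the alternatives). Repeat until
no nonterminal has two alternatives with a common prefix.

Round 1: F has alternatives sharing prefix 'B B'. Introduce F': F → B B F'
  Add: F' → * F
  Add: F' → n *
  Add: F' → ε

No remaining common prefixes — done.

Resulting grammar:
F → B B F'
F' → * F
F' → n *
F' → ε
F → S
S → ( f
B → * S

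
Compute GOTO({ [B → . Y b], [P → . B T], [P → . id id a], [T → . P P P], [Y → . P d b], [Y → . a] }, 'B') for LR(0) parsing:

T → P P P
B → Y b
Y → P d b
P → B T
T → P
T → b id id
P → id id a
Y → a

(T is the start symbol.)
{ [B → . Y b], [P → . B T], [P → . id id a], [P → B . T], [T → . P P P], [T → . P], [T → . b id id], [Y → . P d b], [Y → . a] }

GOTO(I, 'B') = CLOSURE({ [A → αX.β] : [A → α.Xβ] ∈ I, X = 'B' })

Items with dot before 'B', with the dot advanced:
  [P → . B T] → [P → B . T]
Closure of the advanced items:
  [P → B . T] has the dot before T: add [T → . P P P], [T → . P], [T → . b id id]
  [T → . P P P] has the dot before P: add [P → . B T], [P → . id id a]
  [P → . B T] has the dot before B: add [B → . Y b]
  [B → . Y b] has the dot before Y: add [Y → . P d b], [Y → . a]

GOTO = { [B → . Y b], [P → . B T], [P → . id id a], [P → B . T], [T → . P P P], [T → . P], [T → . b id id], [Y → . P d b], [Y → . a] }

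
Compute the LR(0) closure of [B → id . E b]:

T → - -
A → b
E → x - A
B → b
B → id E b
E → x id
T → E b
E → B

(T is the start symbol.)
{ [B → . b], [B → . id E b], [B → id . E b], [E → . B], [E → . x - A], [E → . x id] }

To compute CLOSURE, for each item [A → α.Bβ] where B is a non-terminal, add [B → .γ] for all productions B → γ; repeat for the newly added items until nothing changes.

Start with: [B → id . E b]
  [B → id . E b] has the dot before E: add [E → . x - A], [E → . x id], [E → . B]
  [E → . B] has the dot before B: add [B → . b], [B → . id E b]
No further items can be added.

CLOSURE = { [B → . b], [B → . id E b], [B → id . E b], [E → . B], [E → . x - A], [E → . x id] }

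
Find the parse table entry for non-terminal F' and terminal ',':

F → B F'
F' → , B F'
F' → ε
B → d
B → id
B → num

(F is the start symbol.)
To find M[F', ','], we find productions for F' where ',' is in the predict set (PREDICT(N → α) = (FIRST(α) \ {ε}) ∪ (FOLLOW(N) if α ⇒* ε)).

Relevant sets:
  FOLLOW(F') = { $ }

F' → , B F': PREDICT = { ',' }
  ',' is in predict set, so this production goes in M[F', ',']
F' → ε: PREDICT = { $ }

M[F', ','] = F' → , B F'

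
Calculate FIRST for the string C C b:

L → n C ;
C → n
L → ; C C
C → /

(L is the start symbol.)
{ '/', 'n' }

FIRST sets of the non-terminals involved (from the grammar, by fixed-point iteration):
  FIRST(C) = { '/', 'n' }

To compute FIRST(C C b), process the symbols left to right:
Symbol C is a non-terminal. Add FIRST(C) \ {ε} = { '/', 'n' }
C is not nullable (ε ∉ FIRST(C)), so stop here.
FIRST(C C b) = { '/', 'n' }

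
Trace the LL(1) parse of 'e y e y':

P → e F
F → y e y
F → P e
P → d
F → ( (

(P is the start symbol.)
Stack is shown with the top on the left.

Stack    Input      Action
--------------------------
P $      e y e y $  output P → e F
e F $    e y e y $  match 'e'
F $      y e y $    output F → y e y
y e y $  y e y $    match 'y'
e y $    e y $      match 'e'
y $      y $        match 'y'
$        $          accept

The string is accepted.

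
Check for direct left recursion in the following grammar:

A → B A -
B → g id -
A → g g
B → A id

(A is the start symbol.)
Direct left recursion occurs when N → N α for some non-terminal N (the right-hand side begins with the left-hand side itself).

A → B A -: starts with B
B → g id -: starts with g
A → g g: starts with g
B → A id: starts with A

No direct left recursion found.

Answer: No direct left recursion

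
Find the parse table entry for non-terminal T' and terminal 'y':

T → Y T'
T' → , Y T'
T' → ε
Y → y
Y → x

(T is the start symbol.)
Empty (error entry)

To find M[T', 'y'], we find productions for T' where 'y' is in the predict set (PREDICT(N → α) = (FIRST(α) \ {ε}) ∪ (FOLLOW(N) if α ⇒* ε)).

Relevant sets:
  FOLLOW(T') = { $ }

T' → , Y T': PREDICT = { ',' }
T' → ε: PREDICT = { $ }

M[T', 'y'] is empty (no production applies)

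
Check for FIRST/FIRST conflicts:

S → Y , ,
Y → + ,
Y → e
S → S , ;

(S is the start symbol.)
FIRST sets of the non-terminals at (or reachable through a nullable prefix from) the front of some alternative:
  FIRST(Y) = { '+', 'e' }
  FIRST(S) = { '+', 'e' }

Productions for S:
  S → Y , ,: FIRST = { '+', 'e' }
  S → S , ;: FIRST = { '+', 'e' }
Productions for Y:
  Y → + ,: FIRST = { '+' }
  Y → e: FIRST = { 'e' }

Conflict for S: S → Y , , and S → S , ;
  Overlap: { '+', 'e' }

Answer: Yes. S → Y ',' ',' / S → S ',' ';' on { '+', 'e' }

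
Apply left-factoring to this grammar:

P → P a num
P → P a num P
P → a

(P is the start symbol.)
P → P a num P'
P' → ε
P' → P
P → a

Left-factoring transforms A → αβ₁ | αβ₂ into A → αA' and A' → β₁ | β₂
(α is the longest common prefix among the alternatives). Repeat until
no nonterminal has two alternatives with a common prefix.

Round 1: P has alternatives sharing prefix 'P a num'. Introduce P': P → P a num P'
  Add: P' → ε
  Add: P' → P

No remaining common prefixes — done.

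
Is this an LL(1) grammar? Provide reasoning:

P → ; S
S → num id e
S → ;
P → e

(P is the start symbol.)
A grammar is LL(1) if for each non-terminal N with multiple productions, the predict sets of those productions are pairwise disjoint, where PREDICT(N → α) = (FIRST(α) \ {ε}) ∪ (FOLLOW(N) if α ⇒* ε).

For P:
  PREDICT(P → ';' S) = { ';' }
  PREDICT(P → e) = { 'e' }
For S:
  PREDICT(S → num id e) = { 'num' }
  PREDICT(S → ';') = { ';' }

All predict sets are disjoint. The grammar IS LL(1).

Answer: Yes, the grammar is LL(1).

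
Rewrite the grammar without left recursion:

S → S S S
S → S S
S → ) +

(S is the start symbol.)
S is directly left-recursive. The standard transformation for
  A → A α₁ | ... | A α_m | β₁ | ... | β_n
is
  A  → β₁ A' | ... | β_n A'
  A' → α₁ A' | ... | α_m A' | ε

S → ) + becomes S → ) + S'
S → S S S becomes S' → S S S'
S → S S becomes S' → S S'
Add S' → ε

Resulting grammar:
S → ) + S'
S' → S S S'
S' → S S'
S' → ε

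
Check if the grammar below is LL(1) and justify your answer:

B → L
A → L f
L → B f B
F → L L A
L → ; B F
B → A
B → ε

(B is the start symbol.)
No. Predict set conflict for B: { ';', 'f' }

Relevant sets:
  FIRST(L) = { ';', 'f' }
  FIRST(A) = { ';', 'f' }
  FIRST(B) = { ';', 'f', ε }
  FOLLOW(B) = { $, ';', 'f' }

For B:
  PREDICT(B → L) = { ';', 'f' }
  PREDICT(B → A) = { ';', 'f' }
  PREDICT(B → ε) = { $, ';', 'f' }
For L:
  PREDICT(L → B f B) = { ';', 'f' }
  PREDICT(L → ';' B F) = { ';' }
A, F have a single production, so nothing to check there.

Conflict found: Predict set conflict for B: { ';', 'f' }
The grammar is NOT LL(1).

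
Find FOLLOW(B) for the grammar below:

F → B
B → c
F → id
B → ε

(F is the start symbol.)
In F → B: B is at the end, add FOLLOW(F)

The FOLLOW sets referred to above (computed the same way, to a fixed point):
  FOLLOW(F) = { $ }

Taking the union: FOLLOW(B) = { $ }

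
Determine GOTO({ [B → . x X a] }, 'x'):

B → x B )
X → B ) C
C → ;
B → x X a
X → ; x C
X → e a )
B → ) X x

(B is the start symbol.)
{ [B → . ) X x], [B → . x B )], [B → . x X a], [B → x . X a], [X → . ; x C], [X → . B ) C], [X → . e a )] }

GOTO(I, 'x') = CLOSURE({ [A → αX.β] : [A → α.Xβ] ∈ I, X = 'x' })

Items with dot before 'x', with the dot advanced:
  [B → . x X a] → [B → x . X a]
Closure of the advanced items:
  [B → x . X a] has the dot before X: add [X → . B ) C], [X → . ; x C], [X → . e a )]
  [X → . B ) C] has the dot before B: add [B → . x B )], [B → . x X a], [B → . ) X x]

GOTO = { [B → . ) X x], [B → . x B )], [B → . x X a], [B → x . X a], [X → . ; x C], [X → . B ) C], [X → . e a )] }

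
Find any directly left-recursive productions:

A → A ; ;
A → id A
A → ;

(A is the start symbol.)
Direct left recursion occurs when N → N α for some non-terminal N (the right-hand side begins with the left-hand side itself).

A → A ; ;: LEFT RECURSIVE (starts with A)
A → id A: starts with id
A → ;: starts with ';'

The grammar has direct left recursion on: A.

Answer: Yes, A is left-recursive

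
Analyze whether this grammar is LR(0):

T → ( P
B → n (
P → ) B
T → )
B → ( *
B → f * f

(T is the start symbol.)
Yes, the grammar is LR(0)

A grammar is LR(0) if no state in the canonical LR(0) collection has:
  - both a shift item (dot before a terminal) and a complete item (shift-reduce conflict), or
  - two or more complete items (reduce-reduce conflict; the accept item [T' → T .] counts as a complete item here).

Augment with T' → T and build the canonical LR(0) collection (I0 = CLOSURE({[T' → . T]}), then GOTO on every symbol after a dot until no new states appear). It has 14 states:
  I0: { [T → . ( P], [T → . )], [T' → . T] }  — shift
  I1: { [P → . ) B], [T → ( . P] }  — shift
  I2: { [T → ) .] }  — reduce
  I3: { [T' → T .] }  — accept
  I4: { [B → . ( *], [B → . f * f], [B → . n (], [P → ) . B] }  — shift
  I5: { [T → ( P .] }  — reduce
  I6: { [B → ( . *] }  — shift
  I7: { [P → ) B .] }  — reduce
  I8: { [B → f . * f] }  — shift
  I9: { [B → n . (] }  — shift
  I10: { [B → n ( .] }  — reduce
  I11: { [B → f * . f] }  — shift
  I12: { [B → f * f .] }  — reduce
  I13: { [B → ( * .] }  — reduce

Every state is either a pure shift/goto state or contains exactly one complete item and nothing to shift — no conflicts. The grammar is LR(0).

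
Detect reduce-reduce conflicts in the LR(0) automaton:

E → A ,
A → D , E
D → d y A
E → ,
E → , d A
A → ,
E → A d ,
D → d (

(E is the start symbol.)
A reduce-reduce conflict occurs when an LR(0) state has two complete items [A → α .] and [B → β .] — both call for a reduction, and with no lookahead the parser cannot choose between them.

Augment with E' → E and build the canonical LR(0) collection (I0 = CLOSURE({[E' → . E]}), then GOTO on every symbol after a dot until no new states appear). It has 17 states:
  I0: { [A → . ,], [A → . D , E], [D → . d (], [D → . d y A], [E → . , d A], [E → . ,], [E → . A ,], [E → . A d ,], [E' → . E] }  — shift
  I1: { [A → , .], [E → , . d A], [E → , .] }  — shift, 2 reduces
  I2: { [E → A . ,], [E → A . d ,] }  — shift
  I3: { [A → D . , E] }  — shift
  I4: { [E' → E .] }  — accept
  I5: { [D → d . (], [D → d . y A] }  — shift
  I6: { [D → d ( .] }  — reduce
  I7: { [A → . ,], [A → . D , E], [D → . d (], [D → . d y A], [D → d y . A] }  — shift
  I8: { [A → , .] }  — reduce
  I9: { [D → d y A .] }  — reduce
  I10: { [A → . ,], [A → . D , E], [A → D , . E], [D → . d (], [D → . d y A], [E → . , d A], [E → . ,], [E → . A ,], [E → . A d ,] }  — shift
  I11: { [A → D , E .] }  — reduce
  I12: { [E → A , .] }  — reduce
  I13: { [E → A d . ,] }  — shift
  I14: { [E → A d , .] }  — reduce
  I15: { [A → . ,], [A → . D , E], [D → . d (], [D → . d y A], [E → , d . A] }  — shift
  I16: { [E → , d A .] }  — reduce

I1 contains complete items [A → , .], [E → , .] — reduce-reduce conflict.

Answer: Yes — I1: [A → , .] vs [E → , .]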